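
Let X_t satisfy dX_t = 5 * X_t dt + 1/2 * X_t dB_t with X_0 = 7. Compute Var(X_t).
Var(X_t) = 49*(exp(t/4) - 1)*exp(10*t)

For GBM dX = mu X dt + sigma X dB with X_0 = x_0, apply Itô to Y = log X: dY = (mu - sigma^2/2) dt + sigma dB, so Y_t = log(x_0) + (mu - sigma^2/2) t + sigma B_t and hence X_t = x_0 * exp((mu - sigma^2/2) t + sigma B_t).
With mu = 5, sigma = 1/2, x_0 = 7, this gives:
  X_t = 7 * exp((39/8) * t + (1/2) * B_t).
Since sigma*B_t ~ Normal(0, sigma^2 t), E[exp(sigma*B_t)] = exp(sigma^2 t / 2); so E[X_t] = x_0 * exp((mu - sigma^2/2) t) * exp(sigma^2 t / 2) = x_0 * exp(mu t) = 7*exp(5*t).
Var(X_t) = E[X_t^2] - (E[X_t])^2 = x_0^2 * exp(2 mu t) * (exp(sigma^2 t) - 1) = 49*(exp(t/4) - 1)*exp(10*t).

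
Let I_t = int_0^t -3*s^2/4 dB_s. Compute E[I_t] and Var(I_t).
E[I_t] = 0; Var(I_t) = 9*t^5/80

The Itô integral of a deterministic integrand f(s) has mean 0 because each increment f(s) * (B_{s+ds} - B_s) has mean 0. By the Itô isometry:
  Var( int_0^t f(s) dB_s ) = E[ (int_0^t f(s) dB_s)^2 ] = int_0^t f(s)^2 ds.
Here f(s) = -3*s^2/4, so f(s)^2 = 9*s^4/16. Integrate:
  int_0^t (9*s^4/16) ds = 9*t^5/80.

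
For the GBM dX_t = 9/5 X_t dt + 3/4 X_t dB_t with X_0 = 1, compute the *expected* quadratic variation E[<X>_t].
E[<X>_t] = 5*exp(333*t/80)/37 - 5/37

<X>_t = int_0^t ((3/4) * X_s)^2 ds. Taking expectation inside the integral: E[<X>_t] = (3/4)^2 * int_0^t E[X_s^2] ds. For GBM, E[X_s^2] = x_0^2 * exp((2 mu + sigma^2) s). Integrating:
  E[<X>_t] = (3/4)^2 * 1^2 * (exp((2*(9/5) + (3/4)^2) t) - 1) / (2*(9/5) + (3/4)^2)
           = (3/4)^2 * 1^2 * (exp((333/80) t) - 1) / (333/80) = 5*exp(333*t/80)/37 - 5/37.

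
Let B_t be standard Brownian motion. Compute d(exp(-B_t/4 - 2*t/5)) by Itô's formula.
d(exp(-B_t/4 - 2*t/5)) = (-59*exp(-B_t/4 - 2*t/5)/160) dt + (-exp(-B_t/4 - 2*t/5)/4) dB_t

Itô's formula for f(t, x): d f(t, B_t) = (f_t + (1/2) f_xx) dt + f_x dB_t. Compute partials of f(t, x) = exp(-2*t/5 - x/4):
  f_t(t,x)  = -2*exp(-2*t/5 - x/4)/5
  f_x(t,x)  = -exp(-2*t/5 - x/4)/4
  f_xx(t,x) = exp(-2*t/5 - x/4)/16
Assemble drift = f_t + (1/2) f_xx = -59*exp(-2*t/5 - x/4)/160 and diffusion = f_x = -exp(-2*t/5 - x/4)/4. Substituting x = B_t:
  d(exp(-B_t/4 - 2*t/5)) = (-59*exp(-B_t/4 - 2*t/5)/160) dt + (-exp(-B_t/4 - 2*t/5)/4) dB_t.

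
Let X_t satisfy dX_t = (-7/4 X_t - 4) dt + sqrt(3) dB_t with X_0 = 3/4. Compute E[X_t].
E[X_t] = -16/7 + 85*exp(-7*t/4)/28

Taking expectations and using E[dB_t] = 0, the mean m(t) = E[X_t] satisfies the ODE m'(t) = a m(t) + b with m(0) = x_0. With a = -7/4, b = -4, x_0 = 3/4, the solution is
  m(t) = x_0 * exp(a t) + (b/a) * (exp(a t) - 1)
       = (3/4) * exp((-7/4) t) + ((-4)/(-7/4)) * (exp((-7/4) t) - 1)
       = -16/7 + 85*exp(-7*t/4)/28.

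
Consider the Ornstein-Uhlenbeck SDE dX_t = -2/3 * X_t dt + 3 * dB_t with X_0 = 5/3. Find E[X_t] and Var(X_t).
E[X_t] = 5*exp(-2*t/3)/3; Var(X_t) = 27/4 - 27*exp(-4*t/3)/4

The OU SDE dX = -theta X dt + sigma dB admits the integrating factor exp(theta t): d(exp(theta t) X_t) = sigma exp(theta t) dB_t. Integrating from 0 to t:
  X_t = x_0 * exp(-theta t) + sigma * int_0^t exp(-theta (t-s)) dB_s.
The Itô integral has mean 0 and (by the Itô isometry) variance sigma^2 * int_0^t exp(-2 theta (t - s)) ds = sigma^2 * (1 - exp(-2 theta t)) / (2 theta).
With theta = 2/3, sigma = 3, x_0 = 5/3:
  E[X_t] = 5/3 * exp(-2/3 t) = 5*exp(-2*t/3)/3
  Var(X_t) = (3)^2 * (1 - exp(-2*2/3 t)) / (2 * 2/3) = 27/4 - 27*exp(-4*t/3)/4.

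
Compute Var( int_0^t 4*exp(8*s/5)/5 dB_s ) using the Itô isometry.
Var = exp(16*t/5)/5 - 1/5

The Itô integral of a deterministic integrand f(s) has mean 0 because each increment f(s) * (B_{s+ds} - B_s) has mean 0. By the Itô isometry:
  Var( int_0^t f(s) dB_s ) = E[ (int_0^t f(s) dB_s)^2 ] = int_0^t f(s)^2 ds.
Here f(s) = 4*exp(8*s/5)/5, so f(s)^2 = 16*exp(16*s/5)/25. Integrate:
  int_0^t (16*exp(16*s/5)/25) ds = exp(16*t/5)/5 - 1/5.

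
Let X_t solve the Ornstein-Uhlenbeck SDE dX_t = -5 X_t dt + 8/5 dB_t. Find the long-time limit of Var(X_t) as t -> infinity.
lim Var(X_t) = 32/125

The OU SDE dX = -theta X dt + sigma dB admits the integrating factor exp(theta t): d(exp(theta t) X_t) = sigma exp(theta t) dB_t. Integrating from 0 to t gives X_t = x_0 * exp(-theta t) + sigma * int_0^t exp(-theta (t-s)) dB_s for any initial x_0. The Itô integral has variance (by the Itô isometry) sigma^2 * int_0^t exp(-2 theta (t - s)) ds = sigma^2 * (1 - exp(-2 theta t)) / (2 theta), independent of x_0.
With theta = 5, sigma = 8/5:
  Var(X_t) = (8/5)^2 * (1 - exp(-2*5 t)) / (2 * 5) = 32/125 - 32*exp(-10*t)/125.
As t -> infinity, exp(-2*5 t) -> 0, so the stationary variance is sigma^2 / (2 theta) = 32/125.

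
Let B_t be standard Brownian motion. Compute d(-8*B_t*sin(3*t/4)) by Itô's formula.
d(-8*B_t*sin(3*t/4)) = (-6*B_t*cos(3*t/4)) dt + (-8*sin(3*t/4)) dB_t

Itô's formula for f(t, x): d f(t, B_t) = (f_t + (1/2) f_xx) dt + f_x dB_t. Compute partials of f(t, x) = -8*x*sin(3*t/4):
  f_t(t,x)  = -6*x*cos(3*t/4)
  f_x(t,x)  = -8*sin(3*t/4)
  f_xx(t,x) = 0
Assemble drift = f_t + (1/2) f_xx = -6*x*cos(3*t/4) and diffusion = f_x = -8*sin(3*t/4). Substituting x = B_t:
  d(-8*B_t*sin(3*t/4)) = (-6*B_t*cos(3*t/4)) dt + (-8*sin(3*t/4)) dB_t.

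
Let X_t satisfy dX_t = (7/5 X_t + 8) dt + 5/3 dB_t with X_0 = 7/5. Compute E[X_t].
E[X_t] = 249*exp(7*t/5)/35 - 40/7

Taking expectations and using E[dB_t] = 0, the mean m(t) = E[X_t] satisfies the ODE m'(t) = a m(t) + b with m(0) = x_0. With a = 7/5, b = 8, x_0 = 7/5, the solution is
  m(t) = x_0 * exp(a t) + (b/a) * (exp(a t) - 1)
       = (7/5) * exp((7/5) t) + (8/(7/5)) * (exp((7/5) t) - 1)
       = 249*exp(7*t/5)/35 - 40/7.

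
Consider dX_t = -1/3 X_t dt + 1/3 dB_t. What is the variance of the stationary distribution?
lim Var(X_t) = 1/6

The OU SDE dX = -theta X dt + sigma dB admits the integrating factor exp(theta t): d(exp(theta t) X_t) = sigma exp(theta t) dB_t. Integrating from 0 to t gives X_t = x_0 * exp(-theta t) + sigma * int_0^t exp(-theta (t-s)) dB_s for any initial x_0. The Itô integral has variance (by the Itô isometry) sigma^2 * int_0^t exp(-2 theta (t - s)) ds = sigma^2 * (1 - exp(-2 theta t)) / (2 theta), independent of x_0.
With theta = 1/3, sigma = 1/3:
  Var(X_t) = (1/3)^2 * (1 - exp(-2*1/3 t)) / (2 * 1/3) = 1/6 - exp(-2*t/3)/6.
As t -> infinity, exp(-2*1/3 t) -> 0, so the stationary variance is sigma^2 / (2 theta) = 1/6.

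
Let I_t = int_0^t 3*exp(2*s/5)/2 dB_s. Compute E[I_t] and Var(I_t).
E[I_t] = 0; Var(I_t) = 45*exp(4*t/5)/16 - 45/16

The Itô integral of a deterministic integrand f(s) has mean 0 because each increment f(s) * (B_{s+ds} - B_s) has mean 0. By the Itô isometry:
  Var( int_0^t f(s) dB_s ) = E[ (int_0^t f(s) dB_s)^2 ] = int_0^t f(s)^2 ds.
Here f(s) = 3*exp(2*s/5)/2, so f(s)^2 = 9*exp(4*s/5)/4. Integrate:
  int_0^t (9*exp(4*s/5)/4) ds = 45*exp(4*t/5)/16 - 45/16.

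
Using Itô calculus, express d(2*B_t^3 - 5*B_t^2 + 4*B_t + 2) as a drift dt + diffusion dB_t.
d(2*B_t^3 - 5*B_t^2 + 4*B_t + 2) = (6*B_t - 5) dt + (6*B_t^2 - 10*B_t + 4) dB_t

Itô's formula for f(B_t) gives d f(B_t) = f'(B_t) dB_t + (1/2) f''(B_t) dt. Compute derivatives of f(x) = 2*x^3 - 5*x^2 + 4*x + 2:
  f'(x)  = 6*x^2 - 10*x + 4
  f''(x) = 12*x - 10
Substitute x = B_t and multiply the f'' term by 1/2:
  drift     = (1/2) * (12*x - 10) evaluated at B_t = 6*B_t - 5
  diffusion = (6*x^2 - 10*x + 4) evaluated at B_t = 6*B_t^2 - 10*B_t + 4
Therefore d(2*B_t^3 - 5*B_t^2 + 4*B_t + 2) = (6*B_t - 5) dt + (6*B_t^2 - 10*B_t + 4) dB_t.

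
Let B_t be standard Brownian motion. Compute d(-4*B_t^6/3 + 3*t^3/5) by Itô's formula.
d(-4*B_t^6/3 + 3*t^3/5) = (-20*B_t^4 + 9*t^2/5) dt + (-8*B_t^5) dB_t

Itô's formula for f(t, x): d f(t, B_t) = (f_t + (1/2) f_xx) dt + f_x dB_t. Compute partials of f(t, x) = 3*t^3/5 - 4*x^6/3:
  f_t(t,x)  = 9*t^2/5
  f_x(t,x)  = -8*x^5
  f_xx(t,x) = -40*x^4
Assemble drift = f_t + (1/2) f_xx = 9*t^2/5 - 20*x^4 and diffusion = f_x = -8*x^5. Substituting x = B_t:
  d(-4*B_t^6/3 + 3*t^3/5) = (-20*B_t^4 + 9*t^2/5) dt + (-8*B_t^5) dB_t.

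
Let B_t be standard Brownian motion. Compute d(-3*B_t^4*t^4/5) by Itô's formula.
d(-3*B_t^4*t^4/5) = (6*B_t^2*t^3*(-2*B_t^2 - 3*t)/5) dt + (-12*B_t^3*t^4/5) dB_t

Itô's formula for f(t, x): d f(t, B_t) = (f_t + (1/2) f_xx) dt + f_x dB_t. Compute partials of f(t, x) = -3*t^4*x^4/5:
  f_t(t,x)  = -12*t^3*x^4/5
  f_x(t,x)  = -12*t^4*x^3/5
  f_xx(t,x) = -36*t^4*x^2/5
Assemble drift = f_t + (1/2) f_xx = 6*t^3*x^2*(-3*t - 2*x^2)/5 and diffusion = f_x = -12*t^4*x^3/5. Substituting x = B_t:
  d(-3*B_t^4*t^4/5) = (6*B_t^2*t^3*(-2*B_t^2 - 3*t)/5) dt + (-12*B_t^3*t^4/5) dB_t.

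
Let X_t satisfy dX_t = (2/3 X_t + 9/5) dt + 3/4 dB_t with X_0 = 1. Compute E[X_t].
E[X_t] = 37*exp(2*t/3)/10 - 27/10

Taking expectations and using E[dB_t] = 0, the mean m(t) = E[X_t] satisfies the ODE m'(t) = a m(t) + b with m(0) = x_0. With a = 2/3, b = 9/5, x_0 = 1, the solution is
  m(t) = x_0 * exp(a t) + (b/a) * (exp(a t) - 1)
       = 1 * exp((2/3) t) + ((9/5)/(2/3)) * (exp((2/3) t) - 1)
       = 37*exp(2*t/3)/10 - 27/10.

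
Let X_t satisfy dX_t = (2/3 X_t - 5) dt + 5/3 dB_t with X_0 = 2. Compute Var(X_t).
Var(X_t) = 25*exp(4*t/3)/12 - 25/12

The variance V(t) = Var(X_t) satisfies V'(t) = 2 a V(t) + c^2 with V(0) = 0 (drift coefficient is linear in X, diffusion is constant). With a = 2/3, c = 5/3, the solution is
  V(t) = (c^2 / (2 a)) * (exp(2 a t) - 1)
       = ((5/3)^2 / (2*(2/3))) * (exp((4/3) t) - 1)
       = 25*exp(4*t/3)/12 - 25/12.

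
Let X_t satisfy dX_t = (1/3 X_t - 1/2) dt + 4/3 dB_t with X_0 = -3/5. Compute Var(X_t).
Var(X_t) = 8*exp(2*t/3)/3 - 8/3

The variance V(t) = Var(X_t) satisfies V'(t) = 2 a V(t) + c^2 with V(0) = 0 (drift coefficient is linear in X, diffusion is constant). With a = 1/3, c = 4/3, the solution is
  V(t) = (c^2 / (2 a)) * (exp(2 a t) - 1)
       = ((4/3)^2 / (2*(1/3))) * (exp((2/3) t) - 1)
       = 8*exp(2*t/3)/3 - 8/3.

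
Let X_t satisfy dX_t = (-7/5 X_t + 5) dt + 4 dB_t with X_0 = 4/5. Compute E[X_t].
E[X_t] = 25/7 - 97*exp(-7*t/5)/35

Taking expectations and using E[dB_t] = 0, the mean m(t) = E[X_t] satisfies the ODE m'(t) = a m(t) + b with m(0) = x_0. With a = -7/5, b = 5, x_0 = 4/5, the solution is
  m(t) = x_0 * exp(a t) + (b/a) * (exp(a t) - 1)
       = (4/5) * exp((-7/5) t) + (5/(-7/5)) * (exp((-7/5) t) - 1)
       = 25/7 - 97*exp(-7*t/5)/35.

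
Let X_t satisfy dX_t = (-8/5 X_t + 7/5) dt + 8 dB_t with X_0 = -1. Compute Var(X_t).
Var(X_t) = 20 - 20*exp(-16*t/5)

The variance V(t) = Var(X_t) satisfies V'(t) = 2 a V(t) + c^2 with V(0) = 0 (drift coefficient is linear in X, diffusion is constant). With a = -8/5, c = 8, the solution is
  V(t) = (c^2 / (2 a)) * (exp(2 a t) - 1)
       = (8^2 / (2*(-8/5))) * (exp((-16/5) t) - 1)
       = 20 - 20*exp(-16*t/5).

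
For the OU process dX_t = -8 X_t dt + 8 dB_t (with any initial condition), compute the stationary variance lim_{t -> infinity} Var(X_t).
lim Var(X_t) = 4

The OU SDE dX = -theta X dt + sigma dB admits the integrating factor exp(theta t): d(exp(theta t) X_t) = sigma exp(theta t) dB_t. Integrating from 0 to t gives X_t = x_0 * exp(-theta t) + sigma * int_0^t exp(-theta (t-s)) dB_s for any initial x_0. The Itô integral has variance (by the Itô isometry) sigma^2 * int_0^t exp(-2 theta (t - s)) ds = sigma^2 * (1 - exp(-2 theta t)) / (2 theta), independent of x_0.
With theta = 8, sigma = 8:
  Var(X_t) = (8)^2 * (1 - exp(-2*8 t)) / (2 * 8) = 4 - 4*exp(-16*t).
As t -> infinity, exp(-2*8 t) -> 0, so the stationary variance is sigma^2 / (2 theta) = 4.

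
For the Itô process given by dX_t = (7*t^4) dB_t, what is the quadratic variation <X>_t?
<X>_t = 49*t^9/9

For an Itô process dX_t = a(t) dt + b(t) dB_t, the quadratic variation is <X>_t = int_0^t b(s)^2 ds (the drift term does not contribute). Here b(s) = 7*s^4, so
  b(s)^2 = 49*s^8.
Integrating from 0 to t:
  <X>_t = int_0^t (49*s^8) ds = 49*t^9/9.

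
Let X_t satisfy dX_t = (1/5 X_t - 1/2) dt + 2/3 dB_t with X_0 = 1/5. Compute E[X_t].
E[X_t] = 5/2 - 23*exp(t/5)/10

Taking expectations and using E[dB_t] = 0, the mean m(t) = E[X_t] satisfies the ODE m'(t) = a m(t) + b with m(0) = x_0. With a = 1/5, b = -1/2, x_0 = 1/5, the solution is
  m(t) = x_0 * exp(a t) + (b/a) * (exp(a t) - 1)
       = (1/5) * exp((1/5) t) + ((-1/2)/(1/5)) * (exp((1/5) t) - 1)
       = 5/2 - 23*exp(t/5)/10.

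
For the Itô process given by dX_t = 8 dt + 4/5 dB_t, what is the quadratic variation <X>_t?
<X>_t = 16*t/25

For an Itô process dX_t = a(t) dt + b(t) dB_t, the quadratic variation is <X>_t = int_0^t b(s)^2 ds (the drift term does not contribute). Here b(s) = 4/5, so
  b(s)^2 = 16/25.
Integrating from 0 to t:
  <X>_t = int_0^t (16/25) ds = 16*t/25.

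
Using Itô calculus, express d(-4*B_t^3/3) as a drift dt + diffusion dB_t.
d(-4*B_t^3/3) = (-4*B_t) dt + (-4*B_t^2) dB_t

Itô's formula for f(B_t) gives d f(B_t) = f'(B_t) dB_t + (1/2) f''(B_t) dt. Compute derivatives of f(x) = -4*x^3/3:
  f'(x)  = -4*x^2
  f''(x) = -8*x
Substitute x = B_t and multiply the f'' term by 1/2:
  drift     = (1/2) * (-8*x) evaluated at B_t = -4*B_t
  diffusion = (-4*x^2) evaluated at B_t = -4*B_t^2
Therefore d(-4*B_t^3/3) = (-4*B_t) dt + (-4*B_t^2) dB_t.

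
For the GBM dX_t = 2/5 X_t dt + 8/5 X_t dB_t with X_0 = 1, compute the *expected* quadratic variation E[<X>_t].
E[<X>_t] = 16*exp(84*t/25)/21 - 16/21

<X>_t = int_0^t ((8/5) * X_s)^2 ds. Taking expectation inside the integral: E[<X>_t] = (8/5)^2 * int_0^t E[X_s^2] ds. For GBM, E[X_s^2] = x_0^2 * exp((2 mu + sigma^2) s). Integrating:
  E[<X>_t] = (8/5)^2 * 1^2 * (exp((2*(2/5) + (8/5)^2) t) - 1) / (2*(2/5) + (8/5)^2)
           = (8/5)^2 * 1^2 * (exp((84/25) t) - 1) / (84/25) = 16*exp(84*t/25)/21 - 16/21.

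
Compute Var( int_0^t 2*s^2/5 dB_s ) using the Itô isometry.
Var = 4*t^5/125

The Itô integral of a deterministic integrand f(s) has mean 0 because each increment f(s) * (B_{s+ds} - B_s) has mean 0. By the Itô isometry:
  Var( int_0^t f(s) dB_s ) = E[ (int_0^t f(s) dB_s)^2 ] = int_0^t f(s)^2 ds.
Here f(s) = 2*s^2/5, so f(s)^2 = 4*s^4/25. Integrate:
  int_0^t (4*s^4/25) ds = 4*t^5/125.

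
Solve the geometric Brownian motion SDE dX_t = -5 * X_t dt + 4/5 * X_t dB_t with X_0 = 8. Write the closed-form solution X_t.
X_t = 8 * exp((-133/25) * t + (4/5) * B_t)

For GBM dX = mu X dt + sigma X dB with X_0 = x_0, apply Itô to Y = log X: dY = (mu - sigma^2/2) dt + sigma dB, so Y_t = log(x_0) + (mu - sigma^2/2) t + sigma B_t and hence X_t = x_0 * exp((mu - sigma^2/2) t + sigma B_t).
With mu = -5, sigma = 4/5, x_0 = 8, this gives:
  X_t = 8 * exp((-133/25) * t + (4/5) * B_t).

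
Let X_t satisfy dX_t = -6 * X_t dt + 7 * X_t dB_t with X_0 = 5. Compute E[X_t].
E[X_t] = 5*exp(-6*t)

For GBM dX = mu X dt + sigma X dB with X_0 = x_0, apply Itô to Y = log X: dY = (mu - sigma^2/2) dt + sigma dB, so Y_t = log(x_0) + (mu - sigma^2/2) t + sigma B_t and hence X_t = x_0 * exp((mu - sigma^2/2) t + sigma B_t).
With mu = -6, sigma = 7, x_0 = 5, this gives:
  X_t = 5 * exp((-61/2) * t + (7) * B_t).
Since sigma*B_t ~ Normal(0, sigma^2 t), E[exp(sigma*B_t)] = exp(sigma^2 t / 2); so E[X_t] = x_0 * exp((mu - sigma^2/2) t) * exp(sigma^2 t / 2) = x_0 * exp(mu t) = 5*exp(-6*t).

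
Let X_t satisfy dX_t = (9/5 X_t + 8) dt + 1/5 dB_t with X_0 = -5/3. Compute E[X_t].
E[X_t] = 25*exp(9*t/5)/9 - 40/9

Taking expectations and using E[dB_t] = 0, the mean m(t) = E[X_t] satisfies the ODE m'(t) = a m(t) + b with m(0) = x_0. With a = 9/5, b = 8, x_0 = -5/3, the solution is
  m(t) = x_0 * exp(a t) + (b/a) * (exp(a t) - 1)
       = (-5/3) * exp((9/5) t) + (8/(9/5)) * (exp((9/5) t) - 1)
       = 25*exp(9*t/5)/9 - 40/9.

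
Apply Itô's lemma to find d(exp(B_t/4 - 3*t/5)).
d(exp(B_t/4 - 3*t/5)) = (-91*exp(B_t/4 - 3*t/5)/160) dt + (exp(B_t/4 - 3*t/5)/4) dB_t

Itô's formula for f(t, x): d f(t, B_t) = (f_t + (1/2) f_xx) dt + f_x dB_t. Compute partials of f(t, x) = exp(-3*t/5 + x/4):
  f_t(t,x)  = -3*exp(-3*t/5 + x/4)/5
  f_x(t,x)  = exp(-3*t/5 + x/4)/4
  f_xx(t,x) = exp(-3*t/5 + x/4)/16
Assemble drift = f_t + (1/2) f_xx = -91*exp(-3*t/5 + x/4)/160 and diffusion = f_x = exp(-3*t/5 + x/4)/4. Substituting x = B_t:
  d(exp(B_t/4 - 3*t/5)) = (-91*exp(B_t/4 - 3*t/5)/160) dt + (exp(B_t/4 - 3*t/5)/4) dB_t.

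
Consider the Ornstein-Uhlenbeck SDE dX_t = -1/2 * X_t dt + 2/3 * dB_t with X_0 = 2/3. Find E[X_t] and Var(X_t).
E[X_t] = 2*exp(-t/2)/3; Var(X_t) = 4/9 - 4*exp(-t)/9

The OU SDE dX = -theta X dt + sigma dB admits the integrating factor exp(theta t): d(exp(theta t) X_t) = sigma exp(theta t) dB_t. Integrating from 0 to t:
  X_t = x_0 * exp(-theta t) + sigma * int_0^t exp(-theta (t-s)) dB_s.
The Itô integral has mean 0 and (by the Itô isometry) variance sigma^2 * int_0^t exp(-2 theta (t - s)) ds = sigma^2 * (1 - exp(-2 theta t)) / (2 theta).
With theta = 1/2, sigma = 2/3, x_0 = 2/3:
  E[X_t] = 2/3 * exp(-1/2 t) = 2*exp(-t/2)/3
  Var(X_t) = (2/3)^2 * (1 - exp(-2*1/2 t)) / (2 * 1/2) = 4/9 - 4*exp(-t)/9.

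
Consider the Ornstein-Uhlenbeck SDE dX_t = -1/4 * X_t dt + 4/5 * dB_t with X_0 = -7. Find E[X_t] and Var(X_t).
E[X_t] = -7*exp(-t/4); Var(X_t) = 32/25 - 32*exp(-t/2)/25

The OU SDE dX = -theta X dt + sigma dB admits the integrating factor exp(theta t): d(exp(theta t) X_t) = sigma exp(theta t) dB_t. Integrating from 0 to t:
  X_t = x_0 * exp(-theta t) + sigma * int_0^t exp(-theta (t-s)) dB_s.
The Itô integral has mean 0 and (by the Itô isometry) variance sigma^2 * int_0^t exp(-2 theta (t - s)) ds = sigma^2 * (1 - exp(-2 theta t)) / (2 theta).
With theta = 1/4, sigma = 4/5, x_0 = -7:
  E[X_t] = -7 * exp(-1/4 t) = -7*exp(-t/4)
  Var(X_t) = (4/5)^2 * (1 - exp(-2*1/4 t)) / (2 * 1/4) = 32/25 - 32*exp(-t/2)/25.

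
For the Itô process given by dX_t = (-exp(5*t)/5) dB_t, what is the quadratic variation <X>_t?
<X>_t = exp(10*t)/250 - 1/250

For an Itô process dX_t = a(t) dt + b(t) dB_t, the quadratic variation is <X>_t = int_0^t b(s)^2 ds (the drift term does not contribute). Here b(s) = -exp(5*s)/5, so
  b(s)^2 = exp(10*s)/25.
Integrating from 0 to t:
  <X>_t = int_0^t (exp(10*s)/25) ds = exp(10*t)/250 - 1/250.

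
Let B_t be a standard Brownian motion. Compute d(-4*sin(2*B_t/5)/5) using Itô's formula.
d(-4*sin(2*B_t/5)/5) = (8*sin(2*B_t/5)/125) dt + (-8*cos(2*B_t/5)/25) dB_t

Itô's formula for f(B_t) gives d f(B_t) = f'(B_t) dB_t + (1/2) f''(B_t) dt. Compute derivatives of f(x) = -4*sin(2*x/5)/5:
  f'(x)  = -8*cos(2*x/5)/25
  f''(x) = 16*sin(2*x/5)/125
Substitute x = B_t and multiply the f'' term by 1/2:
  drift     = (1/2) * (16*sin(2*x/5)/125) evaluated at B_t = 8*sin(2*B_t/5)/125
  diffusion = (-8*cos(2*x/5)/25) evaluated at B_t = -8*cos(2*B_t/5)/25
Therefore d(-4*sin(2*B_t/5)/5) = (8*sin(2*B_t/5)/125) dt + (-8*cos(2*B_t/5)/25) dB_t.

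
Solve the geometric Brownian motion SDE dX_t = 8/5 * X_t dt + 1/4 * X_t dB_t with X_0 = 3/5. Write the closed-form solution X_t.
X_t = 3/5 * exp((251/160) * t + (1/4) * B_t)

For GBM dX = mu X dt + sigma X dB with X_0 = x_0, apply Itô to Y = log X: dY = (mu - sigma^2/2) dt + sigma dB, so Y_t = log(x_0) + (mu - sigma^2/2) t + sigma B_t and hence X_t = x_0 * exp((mu - sigma^2/2) t + sigma B_t).
With mu = 8/5, sigma = 1/4, x_0 = 3/5, this gives:
  X_t = 3/5 * exp((251/160) * t + (1/4) * B_t).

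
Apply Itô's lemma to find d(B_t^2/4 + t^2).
d(B_t^2/4 + t^2) = (2*t + 1/4) dt + (B_t/2) dB_t

Itô's formula for f(t, x): d f(t, B_t) = (f_t + (1/2) f_xx) dt + f_x dB_t. Compute partials of f(t, x) = t^2 + x^2/4:
  f_t(t,x)  = 2*t
  f_x(t,x)  = x/2
  f_xx(t,x) = 1/2
Assemble drift = f_t + (1/2) f_xx = 2*t + 1/4 and diffusion = f_x = x/2. Substituting x = B_t:
  d(B_t^2/4 + t^2) = (2*t + 1/4) dt + (B_t/2) dB_t.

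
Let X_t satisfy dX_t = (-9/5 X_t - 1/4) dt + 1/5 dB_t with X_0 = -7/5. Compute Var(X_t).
Var(X_t) = 1/90 - exp(-18*t/5)/90

The variance V(t) = Var(X_t) satisfies V'(t) = 2 a V(t) + c^2 with V(0) = 0 (drift coefficient is linear in X, diffusion is constant). With a = -9/5, c = 1/5, the solution is
  V(t) = (c^2 / (2 a)) * (exp(2 a t) - 1)
       = ((1/5)^2 / (2*(-9/5))) * (exp((-18/5) t) - 1)
       = 1/90 - exp(-18*t/5)/90.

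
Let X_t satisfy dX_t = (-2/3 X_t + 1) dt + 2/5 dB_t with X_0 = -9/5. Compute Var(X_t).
Var(X_t) = 3/25 - 3*exp(-4*t/3)/25

The variance V(t) = Var(X_t) satisfies V'(t) = 2 a V(t) + c^2 with V(0) = 0 (drift coefficient is linear in X, diffusion is constant). With a = -2/3, c = 2/5, the solution is
  V(t) = (c^2 / (2 a)) * (exp(2 a t) - 1)
       = ((2/5)^2 / (2*(-2/3))) * (exp((-4/3) t) - 1)
       = 3/25 - 3*exp(-4*t/3)/25.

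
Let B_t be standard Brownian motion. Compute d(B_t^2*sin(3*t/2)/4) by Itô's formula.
d(B_t^2*sin(3*t/2)/4) = (3*B_t^2*cos(3*t/2)/8 + sin(3*t/2)/4) dt + (B_t*sin(3*t/2)/2) dB_t

Itô's formula for f(t, x): d f(t, B_t) = (f_t + (1/2) f_xx) dt + f_x dB_t. Compute partials of f(t, x) = x^2*sin(3*t/2)/4:
  f_t(t,x)  = 3*x^2*cos(3*t/2)/8
  f_x(t,x)  = x*sin(3*t/2)/2
  f_xx(t,x) = sin(3*t/2)/2
Assemble drift = f_t + (1/2) f_xx = 3*x^2*cos(3*t/2)/8 + sin(3*t/2)/4 and diffusion = f_x = x*sin(3*t/2)/2. Substituting x = B_t:
  d(B_t^2*sin(3*t/2)/4) = (3*B_t^2*cos(3*t/2)/8 + sin(3*t/2)/4) dt + (B_t*sin(3*t/2)/2) dB_t.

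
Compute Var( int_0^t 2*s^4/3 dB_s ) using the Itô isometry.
Var = 4*t^9/81

The Itô integral of a deterministic integrand f(s) has mean 0 because each increment f(s) * (B_{s+ds} - B_s) has mean 0. By the Itô isometry:
  Var( int_0^t f(s) dB_s ) = E[ (int_0^t f(s) dB_s)^2 ] = int_0^t f(s)^2 ds.
Here f(s) = 2*s^4/3, so f(s)^2 = 4*s^8/9. Integrate:
  int_0^t (4*s^8/9) ds = 4*t^9/81.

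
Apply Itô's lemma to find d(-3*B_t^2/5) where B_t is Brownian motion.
d(-3*B_t^2/5) = (-3/5) dt + (-6*B_t/5) dB_t

Itô's formula for f(B_t) gives d f(B_t) = f'(B_t) dB_t + (1/2) f''(B_t) dt. Compute derivatives of f(x) = -3*x^2/5:
  f'(x)  = -6*x/5
  f''(x) = -6/5
Substitute x = B_t and multiply the f'' term by 1/2:
  drift     = (1/2) * (-6/5) evaluated at B_t = -3/5
  diffusion = (-6*x/5) evaluated at B_t = -6*B_t/5
Therefore d(-3*B_t^2/5) = (-3/5) dt + (-6*B_t/5) dB_t.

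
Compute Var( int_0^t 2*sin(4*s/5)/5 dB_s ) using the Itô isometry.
Var = 2*t/25 - sin(4*t/5)*cos(4*t/5)/10

The Itô integral of a deterministic integrand f(s) has mean 0 because each increment f(s) * (B_{s+ds} - B_s) has mean 0. By the Itô isometry:
  Var( int_0^t f(s) dB_s ) = E[ (int_0^t f(s) dB_s)^2 ] = int_0^t f(s)^2 ds.
Here f(s) = 2*sin(4*s/5)/5, so f(s)^2 = 4*sin(4*s/5)^2/25. Integrate:
  int_0^t (4*sin(4*s/5)^2/25) ds = 2*t/25 - sin(4*t/5)*cos(4*t/5)/10.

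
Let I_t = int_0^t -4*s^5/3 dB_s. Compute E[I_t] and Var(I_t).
E[I_t] = 0; Var(I_t) = 16*t^11/99

The Itô integral of a deterministic integrand f(s) has mean 0 because each increment f(s) * (B_{s+ds} - B_s) has mean 0. By the Itô isometry:
  Var( int_0^t f(s) dB_s ) = E[ (int_0^t f(s) dB_s)^2 ] = int_0^t f(s)^2 ds.
Here f(s) = -4*s^5/3, so f(s)^2 = 16*s^10/9. Integrate:
  int_0^t (16*s^10/9) ds = 16*t^11/99.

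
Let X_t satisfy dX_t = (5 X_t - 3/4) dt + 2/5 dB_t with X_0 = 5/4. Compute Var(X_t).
Var(X_t) = 2*exp(10*t)/125 - 2/125

The variance V(t) = Var(X_t) satisfies V'(t) = 2 a V(t) + c^2 with V(0) = 0 (drift coefficient is linear in X, diffusion is constant). With a = 5, c = 2/5, the solution is
  V(t) = (c^2 / (2 a)) * (exp(2 a t) - 1)
       = ((2/5)^2 / (2*5)) * (exp(10 t) - 1)
       = 2*exp(10*t)/125 - 2/125.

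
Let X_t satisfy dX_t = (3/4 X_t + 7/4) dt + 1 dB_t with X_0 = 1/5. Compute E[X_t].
E[X_t] = 38*exp(3*t/4)/15 - 7/3

Taking expectations and using E[dB_t] = 0, the mean m(t) = E[X_t] satisfies the ODE m'(t) = a m(t) + b with m(0) = x_0. With a = 3/4, b = 7/4, x_0 = 1/5, the solution is
  m(t) = x_0 * exp(a t) + (b/a) * (exp(a t) - 1)
       = (1/5) * exp((3/4) t) + ((7/4)/(3/4)) * (exp((3/4) t) - 1)
       = 38*exp(3*t/4)/15 - 7/3.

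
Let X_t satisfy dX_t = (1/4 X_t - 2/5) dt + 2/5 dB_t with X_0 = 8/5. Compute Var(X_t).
Var(X_t) = 8*exp(t/2)/25 - 8/25

The variance V(t) = Var(X_t) satisfies V'(t) = 2 a V(t) + c^2 with V(0) = 0 (drift coefficient is linear in X, diffusion is constant). With a = 1/4, c = 2/5, the solution is
  V(t) = (c^2 / (2 a)) * (exp(2 a t) - 1)
       = ((2/5)^2 / (2*(1/4))) * (exp((1/2) t) - 1)
       = 8*exp(t/2)/25 - 8/25.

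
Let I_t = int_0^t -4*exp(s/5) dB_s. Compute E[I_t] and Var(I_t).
E[I_t] = 0; Var(I_t) = 40*exp(2*t/5) - 40

The Itô integral of a deterministic integrand f(s) has mean 0 because each increment f(s) * (B_{s+ds} - B_s) has mean 0. By the Itô isometry:
  Var( int_0^t f(s) dB_s ) = E[ (int_0^t f(s) dB_s)^2 ] = int_0^t f(s)^2 ds.
Here f(s) = -4*exp(s/5), so f(s)^2 = 16*exp(2*s/5). Integrate:
  int_0^t (16*exp(2*s/5)) ds = 40*exp(2*t/5) - 40.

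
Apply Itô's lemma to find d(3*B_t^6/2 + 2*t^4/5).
d(3*B_t^6/2 + 2*t^4/5) = (45*B_t^4/2 + 8*t^3/5) dt + (9*B_t^5) dB_t

Itô's formula for f(t, x): d f(t, B_t) = (f_t + (1/2) f_xx) dt + f_x dB_t. Compute partials of f(t, x) = 2*t^4/5 + 3*x^6/2:
  f_t(t,x)  = 8*t^3/5
  f_x(t,x)  = 9*x^5
  f_xx(t,x) = 45*x^4
Assemble drift = f_t + (1/2) f_xx = 8*t^3/5 + 45*x^4/2 and diffusion = f_x = 9*x^5. Substituting x = B_t:
  d(3*B_t^6/2 + 2*t^4/5) = (45*B_t^4/2 + 8*t^3/5) dt + (9*B_t^5) dB_t.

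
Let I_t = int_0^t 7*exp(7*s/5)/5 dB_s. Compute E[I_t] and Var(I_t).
E[I_t] = 0; Var(I_t) = 7*exp(14*t/5)/10 - 7/10

The Itô integral of a deterministic integrand f(s) has mean 0 because each increment f(s) * (B_{s+ds} - B_s) has mean 0. By the Itô isometry:
  Var( int_0^t f(s) dB_s ) = E[ (int_0^t f(s) dB_s)^2 ] = int_0^t f(s)^2 ds.
Here f(s) = 7*exp(7*s/5)/5, so f(s)^2 = 49*exp(14*s/5)/25. Integrate:
  int_0^t (49*exp(14*s/5)/25) ds = 7*exp(14*t/5)/10 - 7/10.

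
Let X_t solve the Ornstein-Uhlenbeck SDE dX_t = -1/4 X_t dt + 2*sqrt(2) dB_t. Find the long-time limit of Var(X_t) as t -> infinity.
lim Var(X_t) = 16

The OU SDE dX = -theta X dt + sigma dB admits the integrating factor exp(theta t): d(exp(theta t) X_t) = sigma exp(theta t) dB_t. Integrating from 0 to t gives X_t = x_0 * exp(-theta t) + sigma * int_0^t exp(-theta (t-s)) dB_s for any initial x_0. The Itô integral has variance (by the Itô isometry) sigma^2 * int_0^t exp(-2 theta (t - s)) ds = sigma^2 * (1 - exp(-2 theta t)) / (2 theta), independent of x_0.
With theta = 1/4, sigma = 2*sqrt(2):
  Var(X_t) = (2*sqrt(2))^2 * (1 - exp(-2*1/4 t)) / (2 * 1/4) = 16 - 16*exp(-t/2).
As t -> infinity, exp(-2*1/4 t) -> 0, so the stationary variance is sigma^2 / (2 theta) = 16.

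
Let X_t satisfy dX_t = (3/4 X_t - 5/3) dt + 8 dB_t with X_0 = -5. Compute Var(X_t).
Var(X_t) = 128*exp(3*t/2)/3 - 128/3

The variance V(t) = Var(X_t) satisfies V'(t) = 2 a V(t) + c^2 with V(0) = 0 (drift coefficient is linear in X, diffusion is constant). With a = 3/4, c = 8, the solution is
  V(t) = (c^2 / (2 a)) * (exp(2 a t) - 1)
       = (8^2 / (2*(3/4))) * (exp((3/2) t) - 1)
       = 128*exp(3*t/2)/3 - 128/3.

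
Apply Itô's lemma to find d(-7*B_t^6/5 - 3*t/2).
d(-7*B_t^6/5 - 3*t/2) = (-21*B_t^4 - 3/2) dt + (-42*B_t^5/5) dB_t

Itô's formula for f(t, x): d f(t, B_t) = (f_t + (1/2) f_xx) dt + f_x dB_t. Compute partials of f(t, x) = -3*t/2 - 7*x^6/5:
  f_t(t,x)  = -3/2
  f_x(t,x)  = -42*x^5/5
  f_xx(t,x) = -42*x^4
Assemble drift = f_t + (1/2) f_xx = -21*x^4 - 3/2 and diffusion = f_x = -42*x^5/5. Substituting x = B_t:
  d(-7*B_t^6/5 - 3*t/2) = (-21*B_t^4 - 3/2) dt + (-42*B_t^5/5) dB_t.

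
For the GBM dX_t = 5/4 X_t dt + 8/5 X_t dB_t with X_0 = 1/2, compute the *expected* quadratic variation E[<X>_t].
E[<X>_t] = 32*exp(253*t/50)/253 - 32/253

<X>_t = int_0^t ((8/5) * X_s)^2 ds. Taking expectation inside the integral: E[<X>_t] = (8/5)^2 * int_0^t E[X_s^2] ds. For GBM, E[X_s^2] = x_0^2 * exp((2 mu + sigma^2) s). Integrating:
  E[<X>_t] = (8/5)^2 * (1/2)^2 * (exp((2*(5/4) + (8/5)^2) t) - 1) / (2*(5/4) + (8/5)^2)
           = (8/5)^2 * (1/2)^2 * (exp((253/50) t) - 1) / (253/50) = 32*exp(253*t/50)/253 - 32/253.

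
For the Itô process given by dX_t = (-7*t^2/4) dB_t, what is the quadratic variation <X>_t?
<X>_t = 49*t^5/80

For an Itô process dX_t = a(t) dt + b(t) dB_t, the quadratic variation is <X>_t = int_0^t b(s)^2 ds (the drift term does not contribute). Here b(s) = -7*s^2/4, so
  b(s)^2 = 49*s^4/16.
Integrating from 0 to t:
  <X>_t = int_0^t (49*s^4/16) ds = 49*t^5/80.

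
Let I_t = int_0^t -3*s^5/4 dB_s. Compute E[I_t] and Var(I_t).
E[I_t] = 0; Var(I_t) = 9*t^11/176

The Itô integral of a deterministic integrand f(s) has mean 0 because each increment f(s) * (B_{s+ds} - B_s) has mean 0. By the Itô isometry:
  Var( int_0^t f(s) dB_s ) = E[ (int_0^t f(s) dB_s)^2 ] = int_0^t f(s)^2 ds.
Here f(s) = -3*s^5/4, so f(s)^2 = 9*s^10/16. Integrate:
  int_0^t (9*s^10/16) ds = 9*t^11/176.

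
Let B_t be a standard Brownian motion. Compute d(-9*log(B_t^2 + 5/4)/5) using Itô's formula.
d(-9*log(B_t^2 + 5/4)/5) = (36*(4*B_t^2 - 5)/(5*(4*B_t^2 + 5)^2)) dt + (-72*B_t/(20*B_t^2 + 25)) dB_t

Itô's formula for f(B_t) gives d f(B_t) = f'(B_t) dB_t + (1/2) f''(B_t) dt. Compute derivatives of f(x) = -9*log(x^2 + 5/4)/5:
  f'(x)  = -72*x/(20*x^2 + 25)
  f''(x) = 72*(4*x^2 - 5)/(5*(4*x^2 + 5)^2)
Substitute x = B_t and multiply the f'' term by 1/2:
  drift     = (1/2) * (72*(4*x^2 - 5)/(5*(4*x^2 + 5)^2)) evaluated at B_t = 36*(4*B_t^2 - 5)/(5*(4*B_t^2 + 5)^2)
  diffusion = (-72*x/(20*x^2 + 25)) evaluated at B_t = -72*B_t/(20*B_t^2 + 25)
Therefore d(-9*log(B_t^2 + 5/4)/5) = (36*(4*B_t^2 - 5)/(5*(4*B_t^2 + 5)^2)) dt + (-72*B_t/(20*B_t^2 + 25)) dB_t.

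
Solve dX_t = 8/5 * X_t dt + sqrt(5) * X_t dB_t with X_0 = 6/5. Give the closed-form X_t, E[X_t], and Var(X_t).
X_t = 6/5 * exp((-9/10) t + (sqrt(5)) B_t); E[X_t] = 6*exp(8*t/5)/5; Var(X_t) = 36*(exp(5*t) - 1)*exp(16*t/5)/25

For GBM dX = mu X dt + sigma X dB with X_0 = x_0, apply Itô to Y = log X: dY = (mu - sigma^2/2) dt + sigma dB, so Y_t = log(x_0) + (mu - sigma^2/2) t + sigma B_t and hence X_t = x_0 * exp((mu - sigma^2/2) t + sigma B_t).
With mu = 8/5, sigma = sqrt(5), x_0 = 6/5, this gives:
  X_t = 6/5 * exp((-9/10) * t + (sqrt(5)) * B_t).
Since sigma*B_t ~ Normal(0, sigma^2 t), E[exp(sigma*B_t)] = exp(sigma^2 t / 2); so E[X_t] = x_0 * exp((mu - sigma^2/2) t) * exp(sigma^2 t / 2) = x_0 * exp(mu t) = 6*exp(8*t/5)/5.
Var(X_t) = E[X_t^2] - (E[X_t])^2 = x_0^2 * exp(2 mu t) * (exp(sigma^2 t) - 1) = 36*(exp(5*t) - 1)*exp(16*t/5)/25.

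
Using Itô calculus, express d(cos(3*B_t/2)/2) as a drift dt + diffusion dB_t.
d(cos(3*B_t/2)/2) = (-9*cos(3*B_t/2)/16) dt + (-3*sin(3*B_t/2)/4) dB_t

Itô's formula for f(B_t) gives d f(B_t) = f'(B_t) dB_t + (1/2) f''(B_t) dt. Compute derivatives of f(x) = cos(3*x/2)/2:
  f'(x)  = -3*sin(3*x/2)/4
  f''(x) = -9*cos(3*x/2)/8
Substitute x = B_t and multiply the f'' term by 1/2:
  drift     = (1/2) * (-9*cos(3*x/2)/8) evaluated at B_t = -9*cos(3*B_t/2)/16
  diffusion = (-3*sin(3*x/2)/4) evaluated at B_t = -3*sin(3*B_t/2)/4
Therefore d(cos(3*B_t/2)/2) = (-9*cos(3*B_t/2)/16) dt + (-3*sin(3*B_t/2)/4) dB_t.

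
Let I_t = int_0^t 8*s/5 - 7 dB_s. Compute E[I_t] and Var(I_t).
E[I_t] = 0; Var(I_t) = t*(64*t^2 - 840*t + 3675)/75

The Itô integral of a deterministic integrand f(s) has mean 0 because each increment f(s) * (B_{s+ds} - B_s) has mean 0. By the Itô isometry:
  Var( int_0^t f(s) dB_s ) = E[ (int_0^t f(s) dB_s)^2 ] = int_0^t f(s)^2 ds.
Here f(s) = 8*s/5 - 7, so f(s)^2 = (8*s - 35)^2/25. Integrate:
  int_0^t ((8*s - 35)^2/25) ds = t*(64*t^2 - 840*t + 3675)/75.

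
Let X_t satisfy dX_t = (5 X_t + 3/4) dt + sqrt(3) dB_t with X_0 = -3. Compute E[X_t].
E[X_t] = -57*exp(5*t)/20 - 3/20

Taking expectations and using E[dB_t] = 0, the mean m(t) = E[X_t] satisfies the ODE m'(t) = a m(t) + b with m(0) = x_0. With a = 5, b = 3/4, x_0 = -3, the solution is
  m(t) = x_0 * exp(a t) + (b/a) * (exp(a t) - 1)
       = (-3) * exp(5 t) + ((3/4)/5) * (exp(5 t) - 1)
       = -57*exp(5*t)/20 - 3/20.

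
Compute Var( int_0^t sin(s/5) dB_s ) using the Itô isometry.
Var = t/2 - 5*sin(2*t/5)/4

The Itô integral of a deterministic integrand f(s) has mean 0 because each increment f(s) * (B_{s+ds} - B_s) has mean 0. By the Itô isometry:
  Var( int_0^t f(s) dB_s ) = E[ (int_0^t f(s) dB_s)^2 ] = int_0^t f(s)^2 ds.
Here f(s) = sin(s/5), so f(s)^2 = sin(s/5)^2. Integrate:
  int_0^t (sin(s/5)^2) ds = t/2 - 5*sin(2*t/5)/4.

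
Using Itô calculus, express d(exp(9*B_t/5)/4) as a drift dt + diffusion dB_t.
d(exp(9*B_t/5)/4) = (81*exp(9*B_t/5)/200) dt + (9*exp(9*B_t/5)/20) dB_t

Itô's formula for f(B_t) gives d f(B_t) = f'(B_t) dB_t + (1/2) f''(B_t) dt. Compute derivatives of f(x) = exp(9*x/5)/4:
  f'(x)  = 9*exp(9*x/5)/20
  f''(x) = 81*exp(9*x/5)/100
Substitute x = B_t and multiply the f'' term by 1/2:
  drift     = (1/2) * (81*exp(9*x/5)/100) evaluated at B_t = 81*exp(9*B_t/5)/200
  diffusion = (9*exp(9*x/5)/20) evaluated at B_t = 9*exp(9*B_t/5)/20
Therefore d(exp(9*B_t/5)/4) = (81*exp(9*B_t/5)/200) dt + (9*exp(9*B_t/5)/20) dB_t.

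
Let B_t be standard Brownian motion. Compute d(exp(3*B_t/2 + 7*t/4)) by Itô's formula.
d(exp(3*B_t/2 + 7*t/4)) = (23*exp(3*B_t/2 + 7*t/4)/8) dt + (3*exp(3*B_t/2 + 7*t/4)/2) dB_t

Itô's formula for f(t, x): d f(t, B_t) = (f_t + (1/2) f_xx) dt + f_x dB_t. Compute partials of f(t, x) = exp(7*t/4 + 3*x/2):
  f_t(t,x)  = 7*exp(7*t/4 + 3*x/2)/4
  f_x(t,x)  = 3*exp(7*t/4 + 3*x/2)/2
  f_xx(t,x) = 9*exp(7*t/4 + 3*x/2)/4
Assemble drift = f_t + (1/2) f_xx = 23*exp(7*t/4 + 3*x/2)/8 and diffusion = f_x = 3*exp(7*t/4 + 3*x/2)/2. Substituting x = B_t:
  d(exp(3*B_t/2 + 7*t/4)) = (23*exp(3*B_t/2 + 7*t/4)/8) dt + (3*exp(3*B_t/2 + 7*t/4)/2) dB_t.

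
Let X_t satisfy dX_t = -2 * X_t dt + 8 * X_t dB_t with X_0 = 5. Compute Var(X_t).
Var(X_t) = (25*exp(64*t) - 25)*exp(-4*t)

For GBM dX = mu X dt + sigma X dB with X_0 = x_0, apply Itô to Y = log X: dY = (mu - sigma^2/2) dt + sigma dB, so Y_t = log(x_0) + (mu - sigma^2/2) t + sigma B_t and hence X_t = x_0 * exp((mu - sigma^2/2) t + sigma B_t).
With mu = -2, sigma = 8, x_0 = 5, this gives:
  X_t = 5 * exp((-34) * t + (8) * B_t).
Since sigma*B_t ~ Normal(0, sigma^2 t), E[exp(sigma*B_t)] = exp(sigma^2 t / 2); so E[X_t] = x_0 * exp((mu - sigma^2/2) t) * exp(sigma^2 t / 2) = x_0 * exp(mu t) = 5*exp(-2*t).
Var(X_t) = E[X_t^2] - (E[X_t])^2 = x_0^2 * exp(2 mu t) * (exp(sigma^2 t) - 1) = (25*exp(64*t) - 25)*exp(-4*t).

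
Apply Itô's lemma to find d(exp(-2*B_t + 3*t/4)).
d(exp(-2*B_t + 3*t/4)) = (11*exp(-2*B_t + 3*t/4)/4) dt + (-2*exp(-2*B_t + 3*t/4)) dB_t

Itô's formula for f(t, x): d f(t, B_t) = (f_t + (1/2) f_xx) dt + f_x dB_t. Compute partials of f(t, x) = exp(3*t/4 - 2*x):
  f_t(t,x)  = 3*exp(3*t/4 - 2*x)/4
  f_x(t,x)  = -2*exp(3*t/4 - 2*x)
  f_xx(t,x) = 4*exp(3*t/4 - 2*x)
Assemble drift = f_t + (1/2) f_xx = 11*exp(3*t/4 - 2*x)/4 and diffusion = f_x = -2*exp(3*t/4 - 2*x). Substituting x = B_t:
  d(exp(-2*B_t + 3*t/4)) = (11*exp(-2*B_t + 3*t/4)/4) dt + (-2*exp(-2*B_t + 3*t/4)) dB_t.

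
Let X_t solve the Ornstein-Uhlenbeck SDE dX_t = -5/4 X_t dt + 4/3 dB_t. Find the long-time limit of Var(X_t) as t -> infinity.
lim Var(X_t) = 32/45

The OU SDE dX = -theta X dt + sigma dB admits the integrating factor exp(theta t): d(exp(theta t) X_t) = sigma exp(theta t) dB_t. Integrating from 0 to t gives X_t = x_0 * exp(-theta t) + sigma * int_0^t exp(-theta (t-s)) dB_s for any initial x_0. The Itô integral has variance (by the Itô isometry) sigma^2 * int_0^t exp(-2 theta (t - s)) ds = sigma^2 * (1 - exp(-2 theta t)) / (2 theta), independent of x_0.
With theta = 5/4, sigma = 4/3:
  Var(X_t) = (4/3)^2 * (1 - exp(-2*5/4 t)) / (2 * 5/4) = 32/45 - 32*exp(-5*t/2)/45.
As t -> infinity, exp(-2*5/4 t) -> 0, so the stationary variance is sigma^2 / (2 theta) = 32/45.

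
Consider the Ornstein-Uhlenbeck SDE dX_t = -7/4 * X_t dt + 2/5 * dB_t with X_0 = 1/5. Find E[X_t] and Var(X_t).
E[X_t] = exp(-7*t/4)/5; Var(X_t) = 8/175 - 8*exp(-7*t/2)/175

The OU SDE dX = -theta X dt + sigma dB admits the integrating factor exp(theta t): d(exp(theta t) X_t) = sigma exp(theta t) dB_t. Integrating from 0 to t:
  X_t = x_0 * exp(-theta t) + sigma * int_0^t exp(-theta (t-s)) dB_s.
The Itô integral has mean 0 and (by the Itô isometry) variance sigma^2 * int_0^t exp(-2 theta (t - s)) ds = sigma^2 * (1 - exp(-2 theta t)) / (2 theta).
With theta = 7/4, sigma = 2/5, x_0 = 1/5:
  E[X_t] = 1/5 * exp(-7/4 t) = exp(-7*t/4)/5
  Var(X_t) = (2/5)^2 * (1 - exp(-2*7/4 t)) / (2 * 7/4) = 8/175 - 8*exp(-7*t/2)/175.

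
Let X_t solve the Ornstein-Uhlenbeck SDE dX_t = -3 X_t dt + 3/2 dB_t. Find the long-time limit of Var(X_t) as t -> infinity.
lim Var(X_t) = 3/8

The OU SDE dX = -theta X dt + sigma dB admits the integrating factor exp(theta t): d(exp(theta t) X_t) = sigma exp(theta t) dB_t. Integrating from 0 to t gives X_t = x_0 * exp(-theta t) + sigma * int_0^t exp(-theta (t-s)) dB_s for any initial x_0. The Itô integral has variance (by the Itô isometry) sigma^2 * int_0^t exp(-2 theta (t - s)) ds = sigma^2 * (1 - exp(-2 theta t)) / (2 theta), independent of x_0.
With theta = 3, sigma = 3/2:
  Var(X_t) = (3/2)^2 * (1 - exp(-2*3 t)) / (2 * 3) = 3/8 - 3*exp(-6*t)/8.
As t -> infinity, exp(-2*3 t) -> 0, so the stationary variance is sigma^2 / (2 theta) = 3/8.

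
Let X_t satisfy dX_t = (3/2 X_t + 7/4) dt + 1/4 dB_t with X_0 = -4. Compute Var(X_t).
Var(X_t) = exp(3*t)/48 - 1/48

The variance V(t) = Var(X_t) satisfies V'(t) = 2 a V(t) + c^2 with V(0) = 0 (drift coefficient is linear in X, diffusion is constant). With a = 3/2, c = 1/4, the solution is
  V(t) = (c^2 / (2 a)) * (exp(2 a t) - 1)
       = ((1/4)^2 / (2*(3/2))) * (exp(3 t) - 1)
       = exp(3*t)/48 - 1/48.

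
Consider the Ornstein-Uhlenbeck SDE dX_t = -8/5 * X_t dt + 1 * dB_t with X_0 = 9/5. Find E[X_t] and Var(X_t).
E[X_t] = 9*exp(-8*t/5)/5; Var(X_t) = 5/16 - 5*exp(-16*t/5)/16

The OU SDE dX = -theta X dt + sigma dB admits the integrating factor exp(theta t): d(exp(theta t) X_t) = sigma exp(theta t) dB_t. Integrating from 0 to t:
  X_t = x_0 * exp(-theta t) + sigma * int_0^t exp(-theta (t-s)) dB_s.
The Itô integral has mean 0 and (by the Itô isometry) variance sigma^2 * int_0^t exp(-2 theta (t - s)) ds = sigma^2 * (1 - exp(-2 theta t)) / (2 theta).
With theta = 8/5, sigma = 1, x_0 = 9/5:
  E[X_t] = 9/5 * exp(-8/5 t) = 9*exp(-8*t/5)/5
  Var(X_t) = (1)^2 * (1 - exp(-2*8/5 t)) / (2 * 8/5) = 5/16 - 5*exp(-16*t/5)/16.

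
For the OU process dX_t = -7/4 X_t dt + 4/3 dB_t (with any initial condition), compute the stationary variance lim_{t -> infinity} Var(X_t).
lim Var(X_t) = 32/63

The OU SDE dX = -theta X dt + sigma dB admits the integrating factor exp(theta t): d(exp(theta t) X_t) = sigma exp(theta t) dB_t. Integrating from 0 to t gives X_t = x_0 * exp(-theta t) + sigma * int_0^t exp(-theta (t-s)) dB_s for any initial x_0. The Itô integral has variance (by the Itô isometry) sigma^2 * int_0^t exp(-2 theta (t - s)) ds = sigma^2 * (1 - exp(-2 theta t)) / (2 theta), independent of x_0.
With theta = 7/4, sigma = 4/3:
  Var(X_t) = (4/3)^2 * (1 - exp(-2*7/4 t)) / (2 * 7/4) = 32/63 - 32*exp(-7*t/2)/63.
As t -> infinity, exp(-2*7/4 t) -> 0, so the stationary variance is sigma^2 / (2 theta) = 32/63.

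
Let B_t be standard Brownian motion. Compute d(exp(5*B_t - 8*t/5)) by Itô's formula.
d(exp(5*B_t - 8*t/5)) = (109*exp(5*B_t - 8*t/5)/10) dt + (5*exp(5*B_t - 8*t/5)) dB_t

Itô's formula for f(t, x): d f(t, B_t) = (f_t + (1/2) f_xx) dt + f_x dB_t. Compute partials of f(t, x) = exp(-8*t/5 + 5*x):
  f_t(t,x)  = -8*exp(-8*t/5 + 5*x)/5
  f_x(t,x)  = 5*exp(-8*t/5 + 5*x)
  f_xx(t,x) = 25*exp(-8*t/5 + 5*x)
Assemble drift = f_t + (1/2) f_xx = 109*exp(-8*t/5 + 5*x)/10 and diffusion = f_x = 5*exp(-8*t/5 + 5*x). Substituting x = B_t:
  d(exp(5*B_t - 8*t/5)) = (109*exp(5*B_t - 8*t/5)/10) dt + (5*exp(5*B_t - 8*t/5)) dB_t.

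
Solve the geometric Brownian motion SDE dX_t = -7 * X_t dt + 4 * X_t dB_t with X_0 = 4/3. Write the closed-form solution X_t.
X_t = 4/3 * exp((-15) * t + (4) * B_t)

For GBM dX = mu X dt + sigma X dB with X_0 = x_0, apply Itô to Y = log X: dY = (mu - sigma^2/2) dt + sigma dB, so Y_t = log(x_0) + (mu - sigma^2/2) t + sigma B_t and hence X_t = x_0 * exp((mu - sigma^2/2) t + sigma B_t).
With mu = -7, sigma = 4, x_0 = 4/3, this gives:
  X_t = 4/3 * exp((-15) * t + (4) * B_t).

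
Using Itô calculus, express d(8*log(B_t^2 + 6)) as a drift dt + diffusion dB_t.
d(8*log(B_t^2 + 6)) = (8*(6 - B_t^2)/(B_t^2 + 6)^2) dt + (16*B_t/(B_t^2 + 6)) dB_t

Itô's formula for f(B_t) gives d f(B_t) = f'(B_t) dB_t + (1/2) f''(B_t) dt. Compute derivatives of f(x) = 8*log(x^2 + 6):
  f'(x)  = 16*x/(x^2 + 6)
  f''(x) = 16*(6 - x^2)/(x^2 + 6)^2
Substitute x = B_t and multiply the f'' term by 1/2:
  drift     = (1/2) * (16*(6 - x^2)/(x^2 + 6)^2) evaluated at B_t = 8*(6 - B_t^2)/(B_t^2 + 6)^2
  diffusion = (16*x/(x^2 + 6)) evaluated at B_t = 16*B_t/(B_t^2 + 6)
Therefore d(8*log(B_t^2 + 6)) = (8*(6 - B_t^2)/(B_t^2 + 6)^2) dt + (16*B_t/(B_t^2 + 6)) dB_t.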